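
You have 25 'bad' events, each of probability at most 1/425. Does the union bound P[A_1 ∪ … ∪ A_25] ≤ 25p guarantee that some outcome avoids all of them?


Union bound: P[∪_{i=1}^{25} A_i] ≤ Σ_i P[A_i] ≤ 25·p = 25·(1/425) = 1/17.
Numerically: 1/17 ≈ 0.059.
Is 1/17 < 1? YES.
Since P[∪ A_i] ≤ 1/17 < 1, the complement has P[∩ A_i^c] ≥ 1 − 1/17 = 16/17 > 0, so some outcome avoids every A_i.

25·p = 1/17 ≈ 0.059; existence CERTIFIED by the union bound.


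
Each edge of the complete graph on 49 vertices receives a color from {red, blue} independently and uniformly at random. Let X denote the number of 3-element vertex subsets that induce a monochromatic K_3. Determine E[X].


Let X = Σ_S X_S over the C(49, 3) = 18424 subsets S of size 3, where X_S = 1 if the K_3 on S is monochromatic.
For a fixed S, the K_3 on S has C(3, 2) = 3 edges. P[all 3 edges red] = (1/2)^3, and likewise for blue, so P[monochromatic] = 2·(1/2)^3 = 2^{1 − 3} = 1/4.
Summing: E[X] = C(49, 3) · 2^{1 − 3} = 18424 · 1/4 = 4606.
Numerically: E[X] ≈ 4606.000000.

E[X] = C(49,3)·2^(1−C(3,2)) = 4606 ≈ 4606.000000.


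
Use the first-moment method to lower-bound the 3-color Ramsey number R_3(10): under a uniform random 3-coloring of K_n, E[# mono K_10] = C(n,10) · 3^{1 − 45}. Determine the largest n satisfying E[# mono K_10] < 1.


We need C(n, 10) · 3^{1 − 45} < 1, i.e. C(n, 10) < 3^{45 − 1} = 984770902183611232881.
Check values of n near the boundary:
  n = 571: C(571, 10) = 937951290893172842001; 937951290893172842001 < 984770902183611232881? YES
  n = 572: C(572, 10) = 954640815642161682606; 954640815642161682606 < 984770902183611232881? YES
  n = 573: C(573, 10) = 971597135635805762226; 971597135635805762226 < 984770902183611232881? YES
  n = 574: C(574, 10) = 988824035203816502691; 988824035203816502691 < 984770902183611232881? NO
  n = 575: C(575, 10) = 1006325345561406175305; 1006325345561406175305 < 984770902183611232881? NO
The largest n with C(n, 10) < 984770902183611232881 is n = 573 (where E[X] = 35985079097622435638/36472996377170786403 ≈ 0.9866225). Hence R_3(10) > 573, i.e. R_3(10) ≥ 574.

Largest n = 573; hence R_3(10) > 573.


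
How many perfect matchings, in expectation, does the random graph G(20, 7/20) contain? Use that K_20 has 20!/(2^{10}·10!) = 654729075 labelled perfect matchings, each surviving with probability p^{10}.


K_20 has 20!/(2^{10}·10!) = 654729075 labelled perfect matchings.
For each such perfect matching H, let X_H = 1 if all 10 edges of H are present in G. Then P[X_H = 1] = p^{10} = (7/20)^{10} = 282475249/10240000000000.
By linearity: E[X] = Σ_H E[X_H] = 654729075 · p^{10} = 654729075 · 282475249/10240000000000 = 7397790339526587/409600000000.
Numerically: E[X] ≈ 18061.

E[X] = 654729075 · (7/20)^{10} = 7397790339526587/409600000000 ≈ 18061.


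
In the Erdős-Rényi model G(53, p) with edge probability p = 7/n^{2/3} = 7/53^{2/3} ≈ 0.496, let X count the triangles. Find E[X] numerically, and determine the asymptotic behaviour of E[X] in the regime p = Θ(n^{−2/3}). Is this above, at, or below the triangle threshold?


Number of potential triangles: C(53, 3) = 23426.
Each occurs with probability p³ ≈ (0.496)³ ≈ 1.22108e-01.
By linearity: E[X] = C(53, 3)·p³ ≈ 23426 · 1.22108e-01 ≈ 2860.491.
Since α = 2/3 < 1, p = c/n^{2/3} ≫ 1/n is above the triangle threshold p ~ 1/n. Asymptotically E[X] ~ (c³/6)·n^{3(1−α)} = (7³/6)·n^{1} → ∞; triangles are abundant w.h.p.

E[X] ≈ 2860.491; in regime p = Θ(1/n^{2/3}) E[X] diverges (above the triangle threshold p ~ 1/n).


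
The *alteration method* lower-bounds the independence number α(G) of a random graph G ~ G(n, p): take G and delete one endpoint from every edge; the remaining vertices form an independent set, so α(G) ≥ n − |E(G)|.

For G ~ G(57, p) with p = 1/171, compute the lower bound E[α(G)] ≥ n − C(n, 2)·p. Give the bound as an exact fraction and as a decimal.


E[|E(G)|] = C(57, 2)·p = 1596 · (1/171) = 28/3.
E[α(G)] ≥ n − E[|E(G)|] = 57 − 28/3 = 143/3.
Numerically: ≈ 47.667.
(This is only a lower bound; the true E[α(G)] may be larger.)

E[α(G)] ≥ 143/3 ≈ 47.667.


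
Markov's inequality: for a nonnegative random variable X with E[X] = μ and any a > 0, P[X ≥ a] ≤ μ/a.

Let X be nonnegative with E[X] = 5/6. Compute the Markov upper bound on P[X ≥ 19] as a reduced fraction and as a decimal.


μ = E[X] = 5/6, a = 19.
Markov: P[X ≥ 19] ≤ μ/a = (5/6)/19 = 5/114.
Numerically: ≈ 0.044.
(Since a = 19 > μ = 0.833, the bound 5/114 is < 1 and informative.)

P[X ≥ 19] ≤ 5/114 ≈ 0.044.


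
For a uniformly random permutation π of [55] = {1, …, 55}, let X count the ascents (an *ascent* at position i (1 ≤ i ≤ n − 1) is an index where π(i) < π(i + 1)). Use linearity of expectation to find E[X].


Write X = Σ X_I over i = 1, …, 54, with X_I the indicator of one ascent.
There are 54 indicators.
For each fixed i, the pair (π(i), π(i+1)) is a uniformly random ordered pair of distinct values from {1, …, 55}; by symmetry P[π(i) < π(i+1)] = 1/2.
By linearity: E[X] = 54 · (1/2) = (55 − 1) · (1/2) = 27 ≈ 27.000.

E[X] = 27 = 27.000.


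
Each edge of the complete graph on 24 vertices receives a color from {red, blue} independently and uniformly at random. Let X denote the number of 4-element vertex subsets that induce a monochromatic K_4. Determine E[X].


Let X = Σ_S X_S over the C(24, 4) = 10626 subsets S of size 4, where X_S = 1 if the K_4 on S is monochromatic.
For a fixed S, the K_4 on S has C(4, 2) = 6 edges. P[all 6 edges red] = (1/2)^6, and likewise for blue, so P[monochromatic] = 2·(1/2)^6 = 2^{1 − 6} = 1/32.
By linearity of expectation: E[X] = C(24, 4) · 2^{1 − 6} = 10626 · 1/32 = 5313/16.
Numerically: E[X] ≈ 332.062500.

E[X] = C(24,4)·2^(1−C(4,2)) = 5313/16 ≈ 332.062500.


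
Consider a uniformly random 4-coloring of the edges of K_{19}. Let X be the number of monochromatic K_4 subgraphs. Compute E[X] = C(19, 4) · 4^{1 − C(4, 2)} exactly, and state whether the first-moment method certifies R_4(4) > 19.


E[X] = C(19, 4) · 4^{1 − 6} = 3876 · 4^{−5} = 3876/1024.
As a reduced fraction: E[X] = 969/256 ≈ 3.7851562.
Is E[X] < 1? NO.
Since E[X] ≥ 1, the first-moment bound is inconclusive at n = 19; it does NOT by itself certify R_4(4) > 19.

E[X] = 969/256 ≈ 3.7851562; E[X] ≥ 1; first-moment method inconclusive here.


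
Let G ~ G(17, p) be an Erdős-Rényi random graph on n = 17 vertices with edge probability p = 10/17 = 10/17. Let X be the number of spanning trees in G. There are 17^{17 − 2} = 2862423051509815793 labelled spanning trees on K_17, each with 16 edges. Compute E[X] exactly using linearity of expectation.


K_17 has 17^{17 − 2} = 2862423051509815793 labelled spanning trees.
For each such spanning tree H, let X_H = 1 if all 16 edges of H are present in G. Then P[X_H = 1] = p^{16} = (10/17)^{16} = 10000000000000000/48661191875666868481.
Summing the indicators: E[X] = Σ_H E[X_H] = 2862423051509815793 · p^{16} = 2862423051509815793 · 10000000000000000/48661191875666868481 = 10000000000000000/17.
Numerically: E[X] ≈ 5.88e+14.

E[X] = 2862423051509815793 · (10/17)^{16} = 10000000000000000/17 ≈ 5.88e+14.


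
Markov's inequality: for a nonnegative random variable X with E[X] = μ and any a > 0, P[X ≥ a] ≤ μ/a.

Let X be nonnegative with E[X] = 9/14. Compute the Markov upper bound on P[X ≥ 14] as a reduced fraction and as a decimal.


μ = E[X] = 9/14, a = 14.
Markov: P[X ≥ 14] ≤ μ/a = (9/14)/14 = 9/196.
Numerically: ≈ 0.046.
(Since a = 14 > μ = 0.643, the bound 9/196 is < 1 and informative.)

P[X ≥ 14] ≤ 9/196 ≈ 0.046.


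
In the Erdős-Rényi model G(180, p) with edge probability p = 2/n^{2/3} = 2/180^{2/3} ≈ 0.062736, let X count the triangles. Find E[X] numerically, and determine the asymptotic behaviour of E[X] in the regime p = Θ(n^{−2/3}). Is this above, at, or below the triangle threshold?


Number of potential triangles: C(180, 3) = 955860.
Each occurs with probability p³ ≈ (0.062736)³ ≈ 2.4691358e-04.
By linearity: E[X] = C(180, 3)·p³ ≈ 955860 · 2.4691358e-04 ≈ 236.01481.
Since α = 2/3 < 1, p = c/n^{2/3} ≫ 1/n is above the triangle threshold p ~ 1/n. Asymptotically E[X] ~ (c³/6)·n^{3(1−α)} = (2³/6)·n^{1} → ∞; triangles are abundant w.h.p.

E[X] ≈ 236.01481; in regime p = Θ(1/n^{2/3}) E[X] diverges (above the triangle threshold p ~ 1/n).


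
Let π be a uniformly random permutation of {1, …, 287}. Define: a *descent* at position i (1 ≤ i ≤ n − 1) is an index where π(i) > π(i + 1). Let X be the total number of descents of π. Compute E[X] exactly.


Write X = Σ X_I over i = 1, …, 286, with X_I the indicator of one descent.
There are 286 indicators.
For each fixed i, the pair (π(i), π(i+1)) is a uniformly random ordered pair of distinct values from {1, …, 287}; by symmetry P[π(i) > π(i+1)] = 1/2.
By linearity: E[X] = 286 · (1/2) = (287 − 1) · (1/2) = 143 ≈ 143.0000.

E[X] = 143 = 143.0000.


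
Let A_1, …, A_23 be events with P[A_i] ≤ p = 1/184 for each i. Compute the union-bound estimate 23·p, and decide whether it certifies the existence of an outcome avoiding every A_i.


Union bound: P[∪_{i=1}^{23} A_i] ≤ Σ_i P[A_i] ≤ 23·p = 23·(1/184) = 1/8.
Numerically: 1/8 ≈ 0.1250000.
Is 1/8 < 1? YES.
Since P[∪ A_i] ≤ 1/8 < 1, the complement has P[∩ A_i^c] ≥ 1 − 1/8 = 7/8 > 0, so some outcome avoids every A_i.

23·p = 1/8 ≈ 0.1250000; existence CERTIFIED by the union bound.


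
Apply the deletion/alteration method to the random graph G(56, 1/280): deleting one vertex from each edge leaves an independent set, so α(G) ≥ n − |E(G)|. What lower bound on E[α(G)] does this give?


E[|E(G)|] = C(56, 2)·p = 1540 · (1/280) = 11/2.
E[α(G)] ≥ n − E[|E(G)|] = 56 − 11/2 = 101/2.
Numerically: ≈ 50.500000.
(This is only a lower bound; the true E[α(G)] may be larger.)

E[α(G)] ≥ 101/2 ≈ 50.500000.


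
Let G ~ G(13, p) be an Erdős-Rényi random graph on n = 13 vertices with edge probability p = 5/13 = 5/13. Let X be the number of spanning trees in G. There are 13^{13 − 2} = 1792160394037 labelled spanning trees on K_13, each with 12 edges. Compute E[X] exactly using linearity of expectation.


K_13 has 13^{13 − 2} = 1792160394037 labelled spanning trees.
For each such spanning tree H, let X_H = 1 if all 12 edges of H are present in G. Then P[X_H = 1] = p^{12} = (5/13)^{12} = 244140625/23298085122481.
By linearity: E[X] = Σ_H E[X_H] = 1792160394037 · p^{12} = 1792160394037 · 244140625/23298085122481 = 244140625/13.
Numerically: E[X] ≈ 1.878e+07.

E[X] = 1792160394037 · (5/13)^{12} = 244140625/13 ≈ 1.878e+07.


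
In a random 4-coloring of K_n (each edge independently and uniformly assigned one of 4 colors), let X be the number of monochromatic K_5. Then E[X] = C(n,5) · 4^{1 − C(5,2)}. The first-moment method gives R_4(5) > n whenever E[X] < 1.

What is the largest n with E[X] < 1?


We need C(n, 5) · 4^{1 − 10} < 1, i.e. C(n, 5) < 4^{10 − 1} = 262144.
Check values of n near the boundary:
  n = 29: C(29, 5) = 118755; 118755 < 262144? YES
  n = 30: C(30, 5) = 142506; 142506 < 262144? YES
  n = 31: C(31, 5) = 169911; 169911 < 262144? YES
  n = 32: C(32, 5) = 201376; 201376 < 262144? YES
  n = 33: C(33, 5) = 237336; 237336 < 262144? YES
  n = 34: C(34, 5) = 278256; 278256 < 262144? NO
  n = 35: C(35, 5) = 324632; 324632 < 262144? NO
The largest n with C(n, 5) < 262144 is n = 33 (where E[X] = 29667/32768 ≈ 0.905). Hence R_4(5) > 33, i.e. R_4(5) ≥ 34.

Largest n = 33; hence R_4(5) > 33.


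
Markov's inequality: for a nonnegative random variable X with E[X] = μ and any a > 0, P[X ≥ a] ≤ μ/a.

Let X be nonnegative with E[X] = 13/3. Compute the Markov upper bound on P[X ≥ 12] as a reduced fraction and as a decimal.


μ = E[X] = 13/3, a = 12.
Markov: P[X ≥ 12] ≤ μ/a = (13/3)/12 = 13/36.
Numerically: ≈ 0.36111.
(Since a = 12 > μ = 4.33333, the bound 13/36 is < 1 and informative.)

P[X ≥ 12] ≤ 13/36 ≈ 0.36111.


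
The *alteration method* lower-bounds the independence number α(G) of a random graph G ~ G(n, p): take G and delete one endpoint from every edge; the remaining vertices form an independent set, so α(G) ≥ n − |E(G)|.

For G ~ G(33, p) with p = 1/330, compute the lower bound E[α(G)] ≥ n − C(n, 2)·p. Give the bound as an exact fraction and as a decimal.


E[|E(G)|] = C(33, 2)·p = 528 · (1/330) = 8/5.
E[α(G)] ≥ n − E[|E(G)|] = 33 − 8/5 = 157/5.
Numerically: ≈ 31.4000.
(This is only a lower bound; the true E[α(G)] may be larger.)

E[α(G)] ≥ 157/5 ≈ 31.4000.


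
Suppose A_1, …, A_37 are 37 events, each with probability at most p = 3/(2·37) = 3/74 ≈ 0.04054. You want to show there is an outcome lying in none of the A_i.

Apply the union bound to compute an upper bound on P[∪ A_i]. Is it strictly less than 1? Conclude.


Union bound: P[∪_{i=1}^{37} A_i] ≤ Σ_i P[A_i] ≤ 37·p = 37·(3/74) = 3/2.
Numerically: 3/2 ≈ 1.50000.
Is 3/2 < 1? NO.
Since the bound 3/2 is ≥ 1, the union bound is uninformative here; it does NOT by itself certify existence.

37·p = 3/2 ≈ 1.50000; existence NOT certified by the union bound.


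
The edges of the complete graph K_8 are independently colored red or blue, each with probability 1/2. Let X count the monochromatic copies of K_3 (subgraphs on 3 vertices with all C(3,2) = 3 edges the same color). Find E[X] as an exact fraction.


Let X = Σ_S X_S over the C(8, 3) = 56 subsets S of size 3, where X_S = 1 if the K_3 on S is monochromatic.
For a fixed S, the K_3 on S has C(3, 2) = 3 edges. P[all 3 edges red] = (1/2)^3, and likewise for blue, so P[monochromatic] = 2·(1/2)^3 = 2^{1 − 3} = 1/4.
Summing: E[X] = C(8, 3) · 2^{1 − 3} = 56 · 1/4 = 14.
Numerically: E[X] ≈ 14.00000.

E[X] = C(8,3)·2^(1−C(3,2)) = 14 ≈ 14.00000.


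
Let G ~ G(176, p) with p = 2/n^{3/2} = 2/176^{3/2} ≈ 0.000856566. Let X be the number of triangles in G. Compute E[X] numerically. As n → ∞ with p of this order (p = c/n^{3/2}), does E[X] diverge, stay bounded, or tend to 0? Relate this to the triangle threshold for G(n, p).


Number of potential triangles: C(176, 3) = 893200.
Each occurs with probability p³ ≈ (0.000856566)³ ≈ 6.28467729e-10.
By linearity: E[X] = C(176, 3)·p³ ≈ 893200 · 6.28467729e-10 ≈ 0.000561.
Since α = 3/2 > 1, p = c/n^{3/2} = o(1/n) is below the triangle threshold p ~ 1/n. Asymptotically E[X] ~ (c³/6)·n^{3(1−α)} = (2³/6)·n^{-1.5} → 0, so by Markov's inequality G has no triangles w.h.p.

E[X] ≈ 0.000561; in regime p = Θ(1/n^{3/2}) E[X] tends to 0 (below the triangle threshold p ~ 1/n).


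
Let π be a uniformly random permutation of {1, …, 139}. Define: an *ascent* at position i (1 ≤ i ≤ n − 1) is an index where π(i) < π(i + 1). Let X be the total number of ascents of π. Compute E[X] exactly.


Write X = Σ X_I over i = 1, …, 138, with X_I the indicator of one ascent.
There are 138 indicators.
For each fixed i, the pair (π(i), π(i+1)) is a uniformly random ordered pair of distinct values from {1, …, 139}; by symmetry P[π(i) < π(i+1)] = 1/2.
By linearity: E[X] = 138 · (1/2) = (139 − 1) · (1/2) = 69 ≈ 69.0000.

E[X] = 69 = 69.0000.


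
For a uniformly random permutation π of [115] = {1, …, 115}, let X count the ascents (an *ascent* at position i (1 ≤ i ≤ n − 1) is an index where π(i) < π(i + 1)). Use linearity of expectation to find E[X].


Write X = Σ X_I over i = 1, …, 114, with X_I the indicator of one ascent.
There are 114 indicators.
For each fixed i, the pair (π(i), π(i+1)) is a uniformly random ordered pair of distinct values from {1, …, 115}; by symmetry P[π(i) < π(i+1)] = 1/2.
By linearity: E[X] = 114 · (1/2) = (115 − 1) · (1/2) = 57 ≈ 57.000.

E[X] = 57 = 57.000.


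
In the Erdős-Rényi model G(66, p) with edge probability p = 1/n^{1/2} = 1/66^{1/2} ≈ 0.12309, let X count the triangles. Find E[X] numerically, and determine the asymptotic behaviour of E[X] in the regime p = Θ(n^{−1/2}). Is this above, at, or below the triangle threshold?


Number of potential triangles: C(66, 3) = 45760.
Each occurs with probability p³ ≈ (0.12309)³ ≈ 1.8650226e-03.
By linearity: E[X] = C(66, 3)·p³ ≈ 45760 · 1.8650226e-03 ≈ 85.34343.
Since α = 1/2 < 1, p = c/n^{1/2} ≫ 1/n is above the triangle threshold p ~ 1/n. Asymptotically E[X] ~ (c³/6)·n^{3(1−α)} = (1³/6)·n^{1.5} → ∞; triangles are abundant w.h.p.

E[X] ≈ 85.34343; in regime p = Θ(1/n^{1/2}) E[X] diverges (above the triangle threshold p ~ 1/n).


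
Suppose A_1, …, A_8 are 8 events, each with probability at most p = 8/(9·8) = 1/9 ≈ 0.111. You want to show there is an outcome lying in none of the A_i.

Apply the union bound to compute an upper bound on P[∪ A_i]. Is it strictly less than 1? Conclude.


Union bound: P[∪_{i=1}^{8} A_i] ≤ Σ_i P[A_i] ≤ 8·p = 8·(1/9) = 8/9.
Numerically: 8/9 ≈ 0.889.
Is 8/9 < 1? YES.
Since P[∪ A_i] ≤ 8/9 < 1, the complement has P[∩ A_i^c] ≥ 1 − 8/9 = 1/9 > 0, so some outcome avoids every A_i.

8·p = 8/9 ≈ 0.889; existence CERTIFIED by the union bound.


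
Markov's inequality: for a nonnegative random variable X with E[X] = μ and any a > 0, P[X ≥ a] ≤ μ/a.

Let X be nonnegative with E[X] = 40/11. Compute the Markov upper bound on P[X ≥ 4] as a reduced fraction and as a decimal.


μ = E[X] = 40/11, a = 4.
Markov: P[X ≥ 4] ≤ μ/a = (40/11)/4 = 10/11.
Numerically: ≈ 0.909091.
(Since a = 4 > μ = 3.636364, the bound 10/11 is < 1 and informative.)

P[X ≥ 4] ≤ 10/11 ≈ 0.909091.


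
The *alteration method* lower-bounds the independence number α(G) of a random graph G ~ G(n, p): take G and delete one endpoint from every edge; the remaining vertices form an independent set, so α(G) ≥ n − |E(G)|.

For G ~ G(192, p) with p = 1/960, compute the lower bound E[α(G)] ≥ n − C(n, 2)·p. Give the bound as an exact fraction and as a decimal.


E[|E(G)|] = C(192, 2)·p = 18336 · (1/960) = 191/10.
E[α(G)] ≥ n − E[|E(G)|] = 192 − 191/10 = 1729/10.
Numerically: ≈ 172.900000.
(This is only a lower bound; the true E[α(G)] may be larger.)

E[α(G)] ≥ 1729/10 ≈ 172.900000.


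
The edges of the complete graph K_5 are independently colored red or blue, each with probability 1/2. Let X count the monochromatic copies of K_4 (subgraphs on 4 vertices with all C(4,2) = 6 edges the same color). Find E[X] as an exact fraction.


Let X = Σ_S X_S over the C(5, 4) = 5 subsets S of size 4, where X_S = 1 if the K_4 on S is monochromatic.
For a fixed S, the K_4 on S has C(4, 2) = 6 edges. P[all 6 edges red] = (1/2)^6, and likewise for blue, so P[monochromatic] = 2·(1/2)^6 = 2^{1 − 6} = 1/32.
By linearity of expectation: E[X] = C(5, 4) · 2^{1 − 6} = 5 · 1/32 = 5/32.
Numerically: E[X] ≈ 0.1562.

E[X] = C(5,4)·2^(1−C(4,2)) = 5/32 ≈ 0.1562.


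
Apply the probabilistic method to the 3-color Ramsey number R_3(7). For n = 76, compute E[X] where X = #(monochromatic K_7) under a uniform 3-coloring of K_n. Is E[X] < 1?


E[X] = C(76, 7) · 3^{1 − 21} = 2186189400 · 3^{−20} = 2186189400/3486784401.
As a reduced fraction: E[X] = 728729800/1162261467 ≈ 0.62699.
Is E[X] < 1? YES.
Since E[X] < 1, there exists a 3-coloring of K_{76} with no monochromatic K_7; hence R_3(7) > 76.

E[X] = 728729800/1162261467 ≈ 0.62699; E[X] < 1, so R_3(7) > 76.


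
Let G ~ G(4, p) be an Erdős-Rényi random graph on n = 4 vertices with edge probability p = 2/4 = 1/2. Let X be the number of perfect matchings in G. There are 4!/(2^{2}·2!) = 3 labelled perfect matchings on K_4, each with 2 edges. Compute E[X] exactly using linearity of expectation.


K_4 has 4!/(2^{2}·2!) = 3 labelled perfect matchings.
For each such perfect matching H, let X_H = 1 if all 2 edges of H are present in G. Then P[X_H = 1] = p^{2} = (1/2)^{2} = 1/4.
By linearity of expectation: E[X] = Σ_H E[X_H] = 3 · p^{2} = 3 · 1/4 = 3/4.
Numerically: E[X] ≈ 0.75.

E[X] = 3 · (1/2)^{2} = 3/4 ≈ 0.75.


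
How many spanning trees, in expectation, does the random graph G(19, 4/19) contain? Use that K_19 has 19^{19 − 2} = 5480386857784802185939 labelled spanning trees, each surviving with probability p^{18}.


K_19 has 19^{19 − 2} = 5480386857784802185939 labelled spanning trees.
For each such spanning tree H, let X_H = 1 if all 18 edges of H are present in G. Then P[X_H = 1] = p^{18} = (4/19)^{18} = 68719476736/104127350297911241532841.
By linearity: E[X] = Σ_H E[X_H] = 5480386857784802185939 · p^{18} = 5480386857784802185939 · 68719476736/104127350297911241532841 = 68719476736/19.
Numerically: E[X] ≈ 3.617e+09.

E[X] = 5480386857784802185939 · (4/19)^{18} = 68719476736/19 ≈ 3.617e+09.


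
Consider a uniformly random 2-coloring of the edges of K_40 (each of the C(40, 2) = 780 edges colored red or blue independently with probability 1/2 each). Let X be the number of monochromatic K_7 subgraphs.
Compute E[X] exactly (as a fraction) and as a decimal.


Let X = Σ_S X_S over the C(40, 7) = 18643560 subsets S of size 7, where X_S = 1 if the K_7 on S is monochromatic.
For a fixed S, the K_7 on S has C(7, 2) = 21 edges. P[all 21 edges red] = (1/2)^21, and likewise for blue, so P[monochromatic] = 2·(1/2)^21 = 2^{1 − 21} = 1/1048576.
By linearity of expectation: E[X] = C(40, 7) · 2^{1 − 21} = 18643560 · 1/1048576 = 2330445/131072.
Numerically: E[X] ≈ 17.779884.

E[X] = C(40,7)·2^(1−C(7,2)) = 2330445/131072 ≈ 17.779884.


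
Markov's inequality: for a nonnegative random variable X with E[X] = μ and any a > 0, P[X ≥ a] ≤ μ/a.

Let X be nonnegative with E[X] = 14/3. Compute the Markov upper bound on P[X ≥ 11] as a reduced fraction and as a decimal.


μ = E[X] = 14/3, a = 11.
Markov: P[X ≥ 11] ≤ μ/a = (14/3)/11 = 14/33.
Numerically: ≈ 0.42424.
(Since a = 11 > μ = 4.66667, the bound 14/33 is < 1 and informative.)

P[X ≥ 11] ≤ 14/33 ≈ 0.42424.


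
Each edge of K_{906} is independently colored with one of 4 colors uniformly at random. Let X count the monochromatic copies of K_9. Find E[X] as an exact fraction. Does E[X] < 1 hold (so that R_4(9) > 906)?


E[X] = C(906, 9) · 4^{1 − 36} = 1089130176400609441450 · 4^{−35} = 1089130176400609441450/1180591620717411303424.
As a reduced fraction: E[X] = 544565088200304720725/590295810358705651712 ≈ 0.92253.
Is E[X] < 1? YES.
Since E[X] < 1, there exists a 4-coloring of K_{906} with no monochromatic K_9; hence R_4(9) > 906.

E[X] = 544565088200304720725/590295810358705651712 ≈ 0.92253; E[X] < 1, so R_4(9) > 906.


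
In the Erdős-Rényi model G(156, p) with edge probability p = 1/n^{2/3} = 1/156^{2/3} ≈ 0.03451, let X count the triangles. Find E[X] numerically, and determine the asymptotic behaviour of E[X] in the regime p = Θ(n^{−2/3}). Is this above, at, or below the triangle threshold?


Number of potential triangles: C(156, 3) = 620620.
Each occurs with probability p³ ≈ (0.03451)³ ≈ 4.109139e-05.
By linearity: E[X] = C(156, 3)·p³ ≈ 620620 · 4.109139e-05 ≈ 25.5021.
Since α = 2/3 < 1, p = c/n^{2/3} ≫ 1/n is above the triangle threshold p ~ 1/n. Asymptotically E[X] ~ (c³/6)·n^{3(1−α)} = (1³/6)·n^{1} → ∞; triangles are abundant w.h.p.

E[X] ≈ 25.5021; in regime p = Θ(1/n^{2/3}) E[X] diverges (above the triangle threshold p ~ 1/n).


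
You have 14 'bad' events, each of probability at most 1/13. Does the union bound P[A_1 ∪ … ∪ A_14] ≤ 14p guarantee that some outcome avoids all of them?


Union bound: P[∪_{i=1}^{14} A_i] ≤ Σ_i P[A_i] ≤ 14·p = 14·(1/13) = 14/13.
Numerically: 14/13 ≈ 1.0769.
Is 14/13 < 1? NO.
Since the bound 14/13 is ≥ 1, the union bound is uninformative here; it does NOT by itself certify existence.

14·p = 14/13 ≈ 1.0769; existence NOT certified by the union bound.


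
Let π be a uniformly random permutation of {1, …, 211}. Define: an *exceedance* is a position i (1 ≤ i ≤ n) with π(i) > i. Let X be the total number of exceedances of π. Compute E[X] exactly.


Write X = Σ_{i=1}^{211} X_i, where X_i = 1_{π(i) > i}.
For each fixed i, π(i) is uniform over {1, …, 211} (marginal of a uniform permutation), so P[π(i) > i] = (n − i)/n. Summing: Σ_{i=1}^{211} (n − i)/n = (0 + 1 + … + 210)/211 = 211(211 − 1)/(2·211) = (211 − 1)/2.
Hence E[X] = Σ_{i=1}^{211} (211 − i)/211 = 105 ≈ 105.00000.

E[X] = 105 = 105.00000.


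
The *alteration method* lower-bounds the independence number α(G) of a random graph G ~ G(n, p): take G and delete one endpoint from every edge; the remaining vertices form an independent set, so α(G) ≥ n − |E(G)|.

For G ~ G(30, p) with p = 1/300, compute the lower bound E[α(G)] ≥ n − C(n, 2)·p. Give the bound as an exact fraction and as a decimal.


E[|E(G)|] = C(30, 2)·p = 435 · (1/300) = 29/20.
E[α(G)] ≥ n − E[|E(G)|] = 30 − 29/20 = 571/20.
Numerically: ≈ 28.5500.
(This is only a lower bound; the true E[α(G)] may be larger.)

E[α(G)] ≥ 571/20 ≈ 28.5500.


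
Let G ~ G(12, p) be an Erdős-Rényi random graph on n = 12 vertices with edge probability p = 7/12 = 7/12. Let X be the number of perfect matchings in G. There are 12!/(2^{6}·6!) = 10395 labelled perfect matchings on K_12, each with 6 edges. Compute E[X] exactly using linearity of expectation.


K_12 has 12!/(2^{6}·6!) = 10395 labelled perfect matchings.
For each such perfect matching H, let X_H = 1 if all 6 edges of H are present in G. Then P[X_H = 1] = p^{6} = (7/12)^{6} = 117649/2985984.
Summing the indicators: E[X] = Σ_H E[X_H] = 10395 · p^{6} = 10395 · 117649/2985984 = 45294865/110592.
Numerically: E[X] ≈ 409.6.

E[X] = 10395 · (7/12)^{6} = 45294865/110592 ≈ 409.6.


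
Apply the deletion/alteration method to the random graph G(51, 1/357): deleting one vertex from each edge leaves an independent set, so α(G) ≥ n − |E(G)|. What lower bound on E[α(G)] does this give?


E[|E(G)|] = C(51, 2)·p = 1275 · (1/357) = 25/7.
E[α(G)] ≥ n − E[|E(G)|] = 51 − 25/7 = 332/7.
Numerically: ≈ 47.429.
(This is only a lower bound; the true E[α(G)] may be larger.)

E[α(G)] ≥ 332/7 ≈ 47.429.


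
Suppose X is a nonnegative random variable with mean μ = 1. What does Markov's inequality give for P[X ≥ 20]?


μ = E[X] = 1, a = 20.
Markov: P[X ≥ 20] ≤ μ/a = (1)/20 = 1/20.
Numerically: ≈ 0.050.
(Since a = 20 > μ = 1.000, the bound 1/20 is < 1 and informative.)

P[X ≥ 20] ≤ 1/20 ≈ 0.050.


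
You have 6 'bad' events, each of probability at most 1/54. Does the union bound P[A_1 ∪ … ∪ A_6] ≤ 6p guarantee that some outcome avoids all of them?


Union bound: P[∪_{i=1}^{6} A_i] ≤ Σ_i P[A_i] ≤ 6·p = 6·(1/54) = 1/9.
Numerically: 1/9 ≈ 0.111111.
Is 1/9 < 1? YES.
Since P[∪ A_i] ≤ 1/9 < 1, the complement has P[∩ A_i^c] ≥ 1 − 1/9 = 8/9 > 0, so some outcome avoids every A_i.

6·p = 1/9 ≈ 0.111111; existence CERTIFIED by the union bound.


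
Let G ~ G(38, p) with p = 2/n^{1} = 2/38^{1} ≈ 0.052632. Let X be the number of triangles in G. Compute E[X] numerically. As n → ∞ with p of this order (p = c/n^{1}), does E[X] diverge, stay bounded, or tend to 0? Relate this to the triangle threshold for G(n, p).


Number of potential triangles: C(38, 3) = 8436.
Each occurs with probability p³ ≈ (0.052632)³ ≈ 1.4579385e-04.
By linearity: E[X] = C(38, 3)·p³ ≈ 8436 · 1.4579385e-04 ≈ 1.22992.
Here α = 1, so p = 2/n is exactly at the triangle threshold p ~ 1/n. Asymptotically E[X] → c³/6 = 2³/6 = 4/3 ≈ 1.33333, a bounded constant. In this regime the triangle count is asymptotically Poisson(c³/6).

E[X] ≈ 1.22992; in regime p = Θ(1/n^{1}) E[X] stays bounded (at the triangle threshold p ~ 1/n).


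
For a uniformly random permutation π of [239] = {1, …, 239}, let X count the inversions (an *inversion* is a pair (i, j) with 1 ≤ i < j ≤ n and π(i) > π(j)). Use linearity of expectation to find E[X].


Write X = Σ X_I over the C(239, 2) = 28441 pairs i < j, with X_I the indicator of one inversion.
There are 28441 indicators.
For each fixed pair i < j, the values π(i) and π(j) are two distinct elements of {1, …, 239} in uniformly random order; by symmetry P[π(i) > π(j)] = 1/2.
By linearity: E[X] = 28441 · (1/2) = C(239, 2) · (1/2) = 28441/2 = 28441/2 ≈ 14220.500.

E[X] = 28441/2 = 14220.500.


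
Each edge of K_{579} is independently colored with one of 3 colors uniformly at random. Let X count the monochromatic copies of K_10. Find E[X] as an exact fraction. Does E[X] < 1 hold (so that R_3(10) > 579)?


E[X] = C(579, 10) · 3^{1 − 45} = 1079152988140386124680 · 3^{−44} = 1079152988140386124680/984770902183611232881.
As a reduced fraction: E[X] = 359717662713462041560/328256967394537077627 ≈ 1.09584.
Is E[X] < 1? NO.
Since E[X] ≥ 1, the first-moment bound is inconclusive at n = 579; it does NOT by itself certify R_3(10) > 579.

E[X] = 359717662713462041560/328256967394537077627 ≈ 1.09584; E[X] ≥ 1; first-moment method inconclusive here.


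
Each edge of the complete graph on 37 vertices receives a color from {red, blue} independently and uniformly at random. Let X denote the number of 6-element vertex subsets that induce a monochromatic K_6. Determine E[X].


Let X = Σ_S X_S over the C(37, 6) = 2324784 subsets S of size 6, where X_S = 1 if the K_6 on S is monochromatic.
For a fixed S, the K_6 on S has C(6, 2) = 15 edges. P[all 15 edges red] = (1/2)^15, and likewise for blue, so P[monochromatic] = 2·(1/2)^15 = 2^{1 − 15} = 1/16384.
By linearity: E[X] = C(37, 6) · 2^{1 − 15} = 2324784 · 1/16384 = 145299/1024.
Numerically: E[X] ≈ 141.89355.

E[X] = C(37,6)·2^(1−C(6,2)) = 145299/1024 ≈ 141.89355.


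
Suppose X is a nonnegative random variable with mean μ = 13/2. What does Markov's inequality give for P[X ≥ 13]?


μ = E[X] = 13/2, a = 13.
Markov: P[X ≥ 13] ≤ μ/a = (13/2)/13 = 1/2.
Numerically: ≈ 0.50000.
(Since a = 13 > μ = 6.50000, the bound 1/2 is < 1 and informative.)

P[X ≥ 13] ≤ 1/2 ≈ 0.50000.


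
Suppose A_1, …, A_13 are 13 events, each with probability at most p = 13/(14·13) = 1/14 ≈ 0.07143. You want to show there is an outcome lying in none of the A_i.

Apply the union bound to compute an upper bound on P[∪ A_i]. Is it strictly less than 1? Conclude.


Union bound: P[∪_{i=1}^{13} A_i] ≤ Σ_i P[A_i] ≤ 13·p = 13·(1/14) = 13/14.
Numerically: 13/14 ≈ 0.92857.
Is 13/14 < 1? YES.
Since P[∪ A_i] ≤ 13/14 < 1, the complement has P[∩ A_i^c] ≥ 1 − 13/14 = 1/14 > 0, so some outcome avoids every A_i.

13·p = 13/14 ≈ 0.92857; existence CERTIFIED by the union bound.


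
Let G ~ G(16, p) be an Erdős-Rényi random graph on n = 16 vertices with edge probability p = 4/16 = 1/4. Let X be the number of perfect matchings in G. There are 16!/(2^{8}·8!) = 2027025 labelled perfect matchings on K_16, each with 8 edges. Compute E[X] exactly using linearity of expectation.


K_16 has 16!/(2^{8}·8!) = 2027025 labelled perfect matchings.
For each such perfect matching H, let X_H = 1 if all 8 edges of H are present in G. Then P[X_H = 1] = p^{8} = (1/4)^{8} = 1/65536.
By linearity: E[X] = Σ_H E[X_H] = 2027025 · p^{8} = 2027025 · 1/65536 = 2027025/65536.
Numerically: E[X] ≈ 30.9.

E[X] = 2027025 · (1/4)^{8} = 2027025/65536 ≈ 30.9.


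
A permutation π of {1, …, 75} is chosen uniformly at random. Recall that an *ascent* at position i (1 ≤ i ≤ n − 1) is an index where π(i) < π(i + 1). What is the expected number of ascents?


Write X = Σ X_I over i = 1, …, 74, with X_I the indicator of one ascent.
There are 74 indicators.
For each fixed i, the pair (π(i), π(i+1)) is a uniformly random ordered pair of distinct values from {1, …, 75}; by symmetry P[π(i) < π(i+1)] = 1/2.
By linearity: E[X] = 74 · (1/2) = (75 − 1) · (1/2) = 37 ≈ 37.000000.

E[X] = 37 = 37.000000.


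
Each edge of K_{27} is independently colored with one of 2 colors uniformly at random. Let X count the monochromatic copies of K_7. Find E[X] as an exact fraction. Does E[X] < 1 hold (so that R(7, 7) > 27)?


E[X] = C(27, 7) · 2^{1 − 21} = 888030 · 2^{−20} = 888030/1048576.
As a reduced fraction: E[X] = 444015/524288 ≈ 0.846891.
Is E[X] < 1? YES.
Since E[X] < 1, there exists a 2-coloring of K_{27} with no monochromatic K_7; hence R(7, 7) > 27.

E[X] = 444015/524288 ≈ 0.846891; E[X] < 1, so R(7, 7) > 27.


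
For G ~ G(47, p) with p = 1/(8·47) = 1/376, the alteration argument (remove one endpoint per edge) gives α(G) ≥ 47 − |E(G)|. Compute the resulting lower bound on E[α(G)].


E[|E(G)|] = C(47, 2)·p = 1081 · (1/376) = 23/8.
E[α(G)] ≥ n − E[|E(G)|] = 47 − 23/8 = 353/8.
Numerically: ≈ 44.125000.
(This is only a lower bound; the true E[α(G)] may be larger.)

E[α(G)] ≥ 353/8 ≈ 44.125000.


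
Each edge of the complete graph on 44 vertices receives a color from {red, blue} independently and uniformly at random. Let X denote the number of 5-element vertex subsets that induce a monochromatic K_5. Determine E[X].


Let X = Σ_S X_S over the C(44, 5) = 1086008 subsets S of size 5, where X_S = 1 if the K_5 on S is monochromatic.
For a fixed S, the K_5 on S has C(5, 2) = 10 edges. P[all 10 edges red] = (1/2)^10, and likewise for blue, so P[monochromatic] = 2·(1/2)^10 = 2^{1 − 10} = 1/512.
By linearity of expectation: E[X] = C(44, 5) · 2^{1 − 10} = 1086008 · 1/512 = 135751/64.
Numerically: E[X] ≈ 2121.109.

E[X] = C(44,5)·2^(1−C(5,2)) = 135751/64 ≈ 2121.109.


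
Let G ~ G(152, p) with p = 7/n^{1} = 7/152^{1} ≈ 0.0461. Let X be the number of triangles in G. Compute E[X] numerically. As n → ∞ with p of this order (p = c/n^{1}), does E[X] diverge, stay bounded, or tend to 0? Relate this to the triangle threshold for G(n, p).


Number of potential triangles: C(152, 3) = 573800.
Each occurs with probability p³ ≈ (0.0461)³ ≈ 9.76705e-05.
By linearity: E[X] = C(152, 3)·p³ ≈ 573800 · 9.76705e-05 ≈ 56.043.
Here α = 1, so p = 7/n is exactly at the triangle threshold p ~ 1/n. Asymptotically E[X] → c³/6 = 7³/6 = 343/6 ≈ 57.167, a bounded constant. In this regime the triangle count is asymptotically Poisson(c³/6).

E[X] ≈ 56.043; in regime p = Θ(1/n^{1}) E[X] stays bounded (at the triangle threshold p ~ 1/n).


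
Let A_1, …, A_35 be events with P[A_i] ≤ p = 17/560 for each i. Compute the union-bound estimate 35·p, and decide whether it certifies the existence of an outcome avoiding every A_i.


Union bound: P[∪_{i=1}^{35} A_i] ≤ Σ_i P[A_i] ≤ 35·p = 35·(17/560) = 17/16.
Numerically: 17/16 ≈ 1.062.
Is 17/16 < 1? NO.
Since the bound 17/16 is ≥ 1, the union bound is uninformative here; it does NOT by itself certify existence.

35·p = 17/16 ≈ 1.062; existence NOT certified by the union bound.


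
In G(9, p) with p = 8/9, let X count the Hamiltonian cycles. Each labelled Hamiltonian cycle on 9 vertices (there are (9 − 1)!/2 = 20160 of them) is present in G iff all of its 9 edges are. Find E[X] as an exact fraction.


K_9 has (9 − 1)!/2 = 20160 labelled Hamiltonian cycles.
For each such Hamiltonian cycle H, let X_H = 1 if all 9 edges of H are present in G. Then P[X_H = 1] = p^{9} = (8/9)^{9} = 134217728/387420489.
By linearity: E[X] = Σ_H E[X_H] = 20160 · p^{9} = 20160 · 134217728/387420489 = 300647710720/43046721.
Numerically: E[X] ≈ 6984.22.

E[X] = 20160 · (8/9)^{9} = 300647710720/43046721 ≈ 6984.22.


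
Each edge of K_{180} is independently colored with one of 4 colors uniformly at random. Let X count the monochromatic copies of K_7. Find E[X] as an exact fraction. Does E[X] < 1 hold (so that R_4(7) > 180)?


E[X] = C(180, 7) · 4^{1 − 21} = 1079414463600 · 4^{−20} = 1079414463600/1099511627776.
As a reduced fraction: E[X] = 67463403975/68719476736 ≈ 0.981722.
Is E[X] < 1? YES.
Since E[X] < 1, there exists a 4-coloring of K_{180} with no monochromatic K_7; hence R_4(7) > 180.

E[X] = 67463403975/68719476736 ≈ 0.981722; E[X] < 1, so R_4(7) > 180.


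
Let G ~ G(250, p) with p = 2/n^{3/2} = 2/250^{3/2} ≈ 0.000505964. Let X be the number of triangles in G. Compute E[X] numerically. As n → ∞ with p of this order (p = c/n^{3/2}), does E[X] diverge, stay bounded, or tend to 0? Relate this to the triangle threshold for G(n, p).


Number of potential triangles: C(250, 3) = 2573000.
Each occurs with probability p³ ≈ (0.000505964)³ ≈ 1.29526893e-10.
By linearity: E[X] = C(250, 3)·p³ ≈ 2573000 · 1.29526893e-10 ≈ 0.000333.
Since α = 3/2 > 1, p = c/n^{3/2} = o(1/n) is below the triangle threshold p ~ 1/n. Asymptotically E[X] ~ (c³/6)·n^{3(1−α)} = (2³/6)·n^{-1.5} → 0, so by Markov's inequality G has no triangles w.h.p.

E[X] ≈ 0.000333; in regime p = Θ(1/n^{3/2}) E[X] tends to 0 (below the triangle threshold p ~ 1/n).


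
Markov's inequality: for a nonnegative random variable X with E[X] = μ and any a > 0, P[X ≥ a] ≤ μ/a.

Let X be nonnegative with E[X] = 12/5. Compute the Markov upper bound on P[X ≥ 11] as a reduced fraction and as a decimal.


μ = E[X] = 12/5, a = 11.
Markov: P[X ≥ 11] ≤ μ/a = (12/5)/11 = 12/55.
Numerically: ≈ 0.218182.
(Since a = 11 > μ = 2.400000, the bound 12/55 is < 1 and informative.)

P[X ≥ 11] ≤ 12/55 ≈ 0.218182.


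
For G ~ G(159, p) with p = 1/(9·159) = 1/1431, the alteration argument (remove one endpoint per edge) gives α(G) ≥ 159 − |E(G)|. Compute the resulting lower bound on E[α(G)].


E[|E(G)|] = C(159, 2)·p = 12561 · (1/1431) = 79/9.
E[α(G)] ≥ n − E[|E(G)|] = 159 − 79/9 = 1352/9.
Numerically: ≈ 150.22222.
(This is only a lower bound; the true E[α(G)] may be larger.)

E[α(G)] ≥ 1352/9 ≈ 150.22222.


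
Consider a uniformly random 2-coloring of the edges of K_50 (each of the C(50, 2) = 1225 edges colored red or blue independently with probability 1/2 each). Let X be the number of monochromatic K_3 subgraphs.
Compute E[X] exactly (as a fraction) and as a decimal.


Let X = Σ_S X_S over the C(50, 3) = 19600 subsets S of size 3, where X_S = 1 if the K_3 on S is monochromatic.
For a fixed S, the K_3 on S has C(3, 2) = 3 edges. P[all 3 edges red] = (1/2)^3, and likewise for blue, so P[monochromatic] = 2·(1/2)^3 = 2^{1 − 3} = 1/4.
By linearity: E[X] = C(50, 3) · 2^{1 − 3} = 19600 · 1/4 = 4900.
Numerically: E[X] ≈ 4900.0000.

E[X] = C(50,3)·2^(1−C(3,2)) = 4900 ≈ 4900.0000.


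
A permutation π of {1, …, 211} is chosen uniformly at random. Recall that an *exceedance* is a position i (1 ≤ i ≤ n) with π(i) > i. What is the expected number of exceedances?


Write X = Σ_{i=1}^{211} X_i, where X_i = 1_{π(i) > i}.
For each fixed i, π(i) is uniform over {1, …, 211} (marginal of a uniform permutation), so P[π(i) > i] = (n − i)/n. Summing: Σ_{i=1}^{211} (n − i)/n = (0 + 1 + … + 210)/211 = 211(211 − 1)/(2·211) = (211 − 1)/2.
Hence E[X] = Σ_{i=1}^{211} (211 − i)/211 = 105 ≈ 105.000.

E[X] = 105 = 105.000.


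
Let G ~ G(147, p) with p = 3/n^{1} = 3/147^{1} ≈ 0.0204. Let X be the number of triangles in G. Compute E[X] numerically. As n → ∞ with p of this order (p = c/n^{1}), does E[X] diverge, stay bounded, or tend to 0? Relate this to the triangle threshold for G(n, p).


Number of potential triangles: C(147, 3) = 518665.
Each occurs with probability p³ ≈ (0.0204)³ ≈ 8.49986e-06.
By linearity: E[X] = C(147, 3)·p³ ≈ 518665 · 8.49986e-06 ≈ 4.409.
Here α = 1, so p = 3/n is exactly at the triangle threshold p ~ 1/n. Asymptotically E[X] → c³/6 = 3³/6 = 9/2 ≈ 4.500, a bounded constant. In this regime the triangle count is asymptotically Poisson(c³/6).

E[X] ≈ 4.409; in regime p = Θ(1/n^{1}) E[X] stays bounded (at the triangle threshold p ~ 1/n).


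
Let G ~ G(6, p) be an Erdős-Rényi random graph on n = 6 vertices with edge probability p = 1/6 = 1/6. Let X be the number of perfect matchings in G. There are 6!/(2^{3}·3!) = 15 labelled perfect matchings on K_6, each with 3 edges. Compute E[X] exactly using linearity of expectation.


K_6 has 6!/(2^{3}·3!) = 15 labelled perfect matchings.
For each such perfect matching H, let X_H = 1 if all 3 edges of H are present in G. Then P[X_H = 1] = p^{3} = (1/6)^{3} = 1/216.
Summing the indicators: E[X] = Σ_H E[X_H] = 15 · p^{3} = 15 · 1/216 = 5/72.
Numerically: E[X] ≈ 0.069444.

E[X] = 15 · (1/6)^{3} = 5/72 ≈ 0.069444.
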